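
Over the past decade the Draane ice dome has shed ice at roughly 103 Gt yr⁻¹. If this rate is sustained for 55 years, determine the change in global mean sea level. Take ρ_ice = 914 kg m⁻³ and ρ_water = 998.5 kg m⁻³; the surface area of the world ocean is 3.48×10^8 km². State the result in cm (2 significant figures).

Total mass lost = 103 Gt/yr × 55 yr = 5665 Gt = 5.665×10^15 kg.
ρ_w = 998.5 kg m⁻³, so water volume = 5.665×10^15 / 998.5 = 5.674×10^12 m³.
Δh = 5.674×10^12 / 3.48×10^14 = 0.0163 m = 1.6 cm.

≈ 1.6 cm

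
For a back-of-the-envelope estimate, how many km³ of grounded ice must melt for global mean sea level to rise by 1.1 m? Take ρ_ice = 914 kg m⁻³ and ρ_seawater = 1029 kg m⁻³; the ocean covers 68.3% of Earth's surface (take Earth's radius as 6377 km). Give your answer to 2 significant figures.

≈ 4.3×10^5 km³

Required water volume = Δh × A = 1.1 m × 3.49×10^14 m² = 3.839×10^14 m³ = 3.839×10^5 km³.
Ice volume = water volume × ρ_w/ρ_ice = 3.839×10^5 × 1029/914 = 4.3×10^5 km³.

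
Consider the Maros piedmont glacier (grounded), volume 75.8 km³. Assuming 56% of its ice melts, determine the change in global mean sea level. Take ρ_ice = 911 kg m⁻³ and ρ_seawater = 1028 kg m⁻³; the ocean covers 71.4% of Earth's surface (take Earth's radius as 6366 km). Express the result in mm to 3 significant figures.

Maros: 0.56 × 75.8 km³ × (911/1028) = 37.62 km³ of water.
Spread over 3.64×10^14 m² of ocean, Δh = 3.762×10^10 / 3.64×10^14 = 1.03×10^-4 m = 0.103 mm.

≈ 0.103 mm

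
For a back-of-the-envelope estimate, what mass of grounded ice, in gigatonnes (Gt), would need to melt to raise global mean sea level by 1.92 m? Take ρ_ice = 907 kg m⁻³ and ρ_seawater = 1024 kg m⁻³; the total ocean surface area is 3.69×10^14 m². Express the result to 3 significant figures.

≈ 7.25×10^5 Gt

Required water volume = Δh × A = 1.92 m × 3.69×10^14 m² = 7.085×10^14 m³.
ρ_w = 1024 kg m⁻³, so the mass of water = 7.085×10^14 m³ × 1024 kg m⁻³ = 7.255×10^17 kg = 7.25×10^5 Gt (and the same mass of ice, by conservation).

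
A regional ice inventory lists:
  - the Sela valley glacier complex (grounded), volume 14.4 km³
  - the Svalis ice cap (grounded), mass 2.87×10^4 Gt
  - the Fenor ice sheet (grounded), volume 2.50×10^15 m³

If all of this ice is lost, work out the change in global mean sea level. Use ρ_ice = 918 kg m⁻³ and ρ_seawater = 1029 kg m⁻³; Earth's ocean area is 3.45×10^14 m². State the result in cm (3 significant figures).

Sela: 14.4 km³ × (918/1029) = 12.85 km³ of water.
Svalis: 2.87×10^4 Gt = 2.870×10^16 kg; dividing by ρ_w = 1029 kg m⁻³ gives 2.789×10^13 m³ of water.
Fenor: 2.50×10^15 m³ × (918/1029) = 2.230×10^15 m³ of water.
Total added water ≈ 2.258×10^15 m³ over 3.45×10^14 m² → Δh = 6.55 m = 655 cm.

≈ 655 cm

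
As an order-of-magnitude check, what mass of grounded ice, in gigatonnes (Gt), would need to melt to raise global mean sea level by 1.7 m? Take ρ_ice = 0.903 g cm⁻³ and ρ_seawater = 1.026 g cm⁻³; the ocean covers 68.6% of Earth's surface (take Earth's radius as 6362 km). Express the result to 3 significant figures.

≈ 6.09×10^5 Gt

Required water volume = Δh × A = 1.7 m × 3.49×10^14 m² = 5.932×10^14 m³.
ρ_w = 1.026 g cm⁻³ = 1026 kg m⁻³, so the mass of water = 5.932×10^14 m³ × 1026 kg m⁻³ = 6.086×10^17 kg = 6.09×10^5 Gt (and the same mass of ice, by conservation).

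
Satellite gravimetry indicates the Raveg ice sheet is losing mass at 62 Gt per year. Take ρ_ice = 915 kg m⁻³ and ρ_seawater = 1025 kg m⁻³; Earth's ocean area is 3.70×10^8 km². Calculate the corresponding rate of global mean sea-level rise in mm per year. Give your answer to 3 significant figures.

ρ_w = 1025 kg m⁻³. Annual water volume added = 62 Gt / ρ_w = 6.200×10^13 kg / 1025 kg m⁻³ = 6.049×10^10 m³.
Δh per year = 6.049×10^10 / 3.70×10^14 = 1.63×10^-4 m = 0.163 mm.

≈ 0.163 mm/yr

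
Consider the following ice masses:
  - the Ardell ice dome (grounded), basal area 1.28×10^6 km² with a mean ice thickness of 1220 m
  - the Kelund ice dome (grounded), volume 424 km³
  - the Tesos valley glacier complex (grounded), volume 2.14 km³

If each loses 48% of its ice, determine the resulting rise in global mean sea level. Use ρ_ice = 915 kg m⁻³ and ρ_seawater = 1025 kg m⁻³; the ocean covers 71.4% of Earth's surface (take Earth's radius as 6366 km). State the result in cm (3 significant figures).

≈ 184 cm

Ardell: ice volume = 1.28×10^6 km² × 1220 m = 1.562×10^6 km³; 0.48 × 1.562×10^6 × (915/1025) = 6.691×10^5 km³ of water.
Kelund: 0.48 × 424 km³ × (915/1025) = 181.7 km³ of water.
Tesos: 0.48 × 2.14 km³ × (915/1025) = 0.9170 km³ of water.
Total added water ≈ 6.693×10^14 m³ over 3.64×10^14 m² → Δh = 1.84 m = 184 cm.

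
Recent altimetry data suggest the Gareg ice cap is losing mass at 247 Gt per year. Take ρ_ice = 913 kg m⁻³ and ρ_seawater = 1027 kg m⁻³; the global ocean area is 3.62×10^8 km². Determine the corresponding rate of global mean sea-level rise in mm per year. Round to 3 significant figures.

ρ_w = 1027 kg m⁻³. Annual water volume added = 247 Gt / ρ_w = 2.470×10^14 kg / 1027 kg m⁻³ = 2.405×10^11 m³.
Δh per year = 2.405×10^11 / 3.62×10^14 = 6.64×10^-4 m = 0.664 mm.

≈ 0.664 mm/yr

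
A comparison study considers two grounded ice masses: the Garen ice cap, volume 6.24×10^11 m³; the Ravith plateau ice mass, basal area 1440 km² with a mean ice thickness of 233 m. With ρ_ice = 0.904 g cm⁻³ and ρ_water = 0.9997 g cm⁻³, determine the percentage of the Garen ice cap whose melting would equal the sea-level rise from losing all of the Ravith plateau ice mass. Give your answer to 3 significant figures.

Equal sea-level rise means equal mass of meltwater, i.e. equal mass of ice lost.
Ice mass of Ravith: 3.033×10^14 kg; ice mass of Garen: 5.641×10^14 kg.
Fraction required = 3.033×10^14 / 5.641×10^14 = 0.538 → 53.8 %.

≈ 53.8 %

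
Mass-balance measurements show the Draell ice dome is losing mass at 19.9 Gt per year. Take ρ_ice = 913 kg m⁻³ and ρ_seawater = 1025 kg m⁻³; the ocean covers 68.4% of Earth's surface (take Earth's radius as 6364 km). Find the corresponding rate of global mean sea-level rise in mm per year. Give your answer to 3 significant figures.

≈ 0.0558 mm/yr

ρ_w = 1025 kg m⁻³. Annual water volume added = 19.9 Gt / ρ_w = 1.990×10^13 kg / 1025 kg m⁻³ = 1.941×10^10 m³.
Δh per year = 1.941×10^10 / 3.48×10^14 = 5.58×10^-5 m = 0.0558 mm.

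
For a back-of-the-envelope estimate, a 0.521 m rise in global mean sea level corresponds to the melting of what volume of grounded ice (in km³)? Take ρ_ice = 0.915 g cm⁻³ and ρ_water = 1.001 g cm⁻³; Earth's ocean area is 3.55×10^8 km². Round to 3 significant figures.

≈ 2.02×10^5 km³

Required water volume = Δh × A = 0.521 m × 3.55×10^14 m² = 1.850×10^14 m³ = 1.850×10^5 km³.
Ice volume = water volume × ρ_w/ρ_ice = 1.850×10^5 × 1001/915 = 2.02×10^5 km³.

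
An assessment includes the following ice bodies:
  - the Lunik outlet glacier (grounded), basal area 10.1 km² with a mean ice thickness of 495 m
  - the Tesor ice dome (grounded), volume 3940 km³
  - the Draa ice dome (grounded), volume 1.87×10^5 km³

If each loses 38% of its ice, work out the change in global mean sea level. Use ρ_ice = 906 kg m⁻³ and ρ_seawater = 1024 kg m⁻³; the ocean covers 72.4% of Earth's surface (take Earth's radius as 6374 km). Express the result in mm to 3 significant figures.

≈ 174 mm

Lunik: ice volume = 10.1 km² × 495 m = 5.000 km³; 0.38 × 5.000 × (906/1024) = 1.681 km³ of water.
Tesor: 0.38 × 3940 km³ × (906/1024) = 1325 km³ of water.
Draa: 0.38 × 1.87×10^5 km³ × (906/1024) = 6.287×10^4 km³ of water.
Total added water ≈ 6.420×10^13 m³ over 3.70×10^14 m² → Δh = 0.174 m = 174 mm.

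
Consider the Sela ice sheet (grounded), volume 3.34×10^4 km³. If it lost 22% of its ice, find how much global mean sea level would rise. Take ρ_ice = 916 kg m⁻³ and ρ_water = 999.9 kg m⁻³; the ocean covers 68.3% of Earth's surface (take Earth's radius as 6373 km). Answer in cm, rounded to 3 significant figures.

Sela: 0.22 × 3.34×10^4 km³ × (916/999.9) = 6731 km³ of water.
Spread over 3.49×10^14 m² of ocean, Δh = 6.731×10^12 / 3.49×10^14 = 0.0193 m = 1.93 cm.

≈ 1.93 cm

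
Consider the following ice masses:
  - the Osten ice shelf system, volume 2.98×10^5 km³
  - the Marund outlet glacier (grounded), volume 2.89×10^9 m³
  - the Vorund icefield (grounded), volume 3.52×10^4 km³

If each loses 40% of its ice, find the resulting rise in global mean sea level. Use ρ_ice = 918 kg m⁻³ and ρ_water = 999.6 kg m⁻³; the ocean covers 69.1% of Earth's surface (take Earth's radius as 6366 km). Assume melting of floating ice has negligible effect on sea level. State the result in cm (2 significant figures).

The Osten ice shelf system is floating and already displaces its own weight of water, so its melt adds essentially nothing to sea level.
Marund: 0.4 × 2.89×10^9 m³ × (918/999.6) = 1.062×10^9 m³ of water.
Vorund: 0.4 × 3.52×10^4 km³ × (918/999.6) = 1.293×10^4 km³ of water.
Total added water ≈ 1.293×10^13 m³ over 3.52×10^14 m² → Δh = 0.0367 m = 3.7 cm.

≈ 3.7 cm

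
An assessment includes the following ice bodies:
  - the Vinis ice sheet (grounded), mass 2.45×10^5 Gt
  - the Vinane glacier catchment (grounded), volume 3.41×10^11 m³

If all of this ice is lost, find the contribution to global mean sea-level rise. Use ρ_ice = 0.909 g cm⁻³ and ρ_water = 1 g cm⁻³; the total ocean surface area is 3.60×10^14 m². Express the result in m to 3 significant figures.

≈ 0.681 m

Vinis: 2.45×10^5 Gt = 2.450×10^17 kg; dividing by ρ_w = 1 g cm⁻³ = 1000 kg m⁻³ gives 2.450×10^14 m³ of water.
Vinane: 3.41×10^11 m³ × (909/1000) = 3.100×10^11 m³ of water.
Total added water ≈ 2.453×10^14 m³ over 3.60×10^14 m² → Δh = 0.681 m.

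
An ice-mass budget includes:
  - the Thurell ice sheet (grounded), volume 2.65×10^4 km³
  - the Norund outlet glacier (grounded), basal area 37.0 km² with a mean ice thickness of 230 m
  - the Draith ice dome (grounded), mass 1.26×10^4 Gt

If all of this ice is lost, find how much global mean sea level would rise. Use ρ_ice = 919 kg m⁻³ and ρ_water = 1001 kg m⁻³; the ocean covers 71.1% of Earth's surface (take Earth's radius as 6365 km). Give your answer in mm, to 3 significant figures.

Thurell: 2.65×10^4 km³ × (919/1001) = 2.433×10^4 km³ of water.
Norund: ice volume = 37.0 km² × 230 m = 8.510 km³; 8.510 × (919/1001) = 7.813 km³ of water.
Draith: 1.26×10^4 Gt = 1.260×10^16 kg; dividing by ρ_w = 1001 kg m⁻³ gives 1.259×10^13 m³ of water.
Total added water ≈ 3.692×10^13 m³ over 3.62×10^14 m² → Δh = 0.102 m = 102 mm.

≈ 102 mm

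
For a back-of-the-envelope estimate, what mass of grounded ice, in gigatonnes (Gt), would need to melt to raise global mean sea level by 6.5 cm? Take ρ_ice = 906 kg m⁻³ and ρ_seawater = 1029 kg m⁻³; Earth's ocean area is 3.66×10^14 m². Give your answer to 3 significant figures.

Required water volume = Δh × A = 0.065 m × 3.66×10^14 m² = 2.379×10^13 m³.
ρ_w = 1029 kg m⁻³, so the mass of water = 2.379×10^13 m³ × 1029 kg m⁻³ = 2.448×10^16 kg = 2.45×10^4 Gt (and the same mass of ice, by conservation).

≈ 2.45×10^4 Gt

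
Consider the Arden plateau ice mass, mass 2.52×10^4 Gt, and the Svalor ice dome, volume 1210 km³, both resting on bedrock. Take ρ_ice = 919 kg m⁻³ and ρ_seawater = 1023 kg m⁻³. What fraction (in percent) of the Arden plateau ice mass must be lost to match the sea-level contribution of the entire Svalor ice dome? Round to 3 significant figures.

Equal sea-level rise means equal mass of meltwater, i.e. equal mass of ice lost.
Ice mass of Svalor: 1.112×10^15 kg; ice mass of Arden: 2.520×10^16 kg.
Fraction required = 1.112×10^15 / 2.520×10^16 = 0.0441 → 4.41 %.

≈ 4.41 %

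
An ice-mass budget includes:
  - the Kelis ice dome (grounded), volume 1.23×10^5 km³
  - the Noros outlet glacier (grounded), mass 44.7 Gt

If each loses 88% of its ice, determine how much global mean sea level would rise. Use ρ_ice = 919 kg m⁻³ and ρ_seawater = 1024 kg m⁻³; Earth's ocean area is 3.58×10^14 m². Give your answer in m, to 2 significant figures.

≈ 0.27 m

Kelis: 0.88 × 1.23×10^5 km³ × (919/1024) = 9.714×10^4 km³ of water.
Noros: 0.88 × 44.7 Gt = 3.934×10^13 kg; dividing by ρ_w = 1024 kg m⁻³ gives 3.841×10^10 m³ of water.
Total added water ≈ 9.718×10^13 m³ over 3.58×10^14 m² → Δh = 0.271 m.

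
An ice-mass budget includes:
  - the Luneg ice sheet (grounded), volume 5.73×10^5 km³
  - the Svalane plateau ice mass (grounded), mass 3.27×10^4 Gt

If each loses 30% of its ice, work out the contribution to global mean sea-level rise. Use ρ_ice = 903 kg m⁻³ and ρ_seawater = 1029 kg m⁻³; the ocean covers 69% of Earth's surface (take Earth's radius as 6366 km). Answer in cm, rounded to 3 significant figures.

Luneg: 0.3 × 5.73×10^5 km³ × (903/1029) = 1.509×10^5 km³ of water.
Svalane: 0.3 × 3.27×10^4 Gt = 9.810×10^15 kg; dividing by ρ_w = 1029 kg m⁻³ gives 9.534×10^12 m³ of water.
Total added water ≈ 1.604×10^14 m³ over 3.51×10^14 m² → Δh = 0.456 m = 45.6 cm.

≈ 45.6 cm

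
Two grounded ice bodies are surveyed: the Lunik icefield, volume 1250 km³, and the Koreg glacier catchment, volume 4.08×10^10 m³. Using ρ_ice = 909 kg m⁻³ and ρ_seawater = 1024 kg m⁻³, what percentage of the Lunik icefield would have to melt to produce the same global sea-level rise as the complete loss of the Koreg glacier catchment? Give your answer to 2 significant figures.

Equal sea-level rise means equal mass of meltwater, i.e. equal mass of ice lost.
Ice mass of Koreg: 3.709×10^13 kg; ice mass of Lunik: 1.136×10^15 kg.
Fraction required = 3.709×10^13 / 1.136×10^15 = 0.0326 → 3.3 %.

≈ 3.3 %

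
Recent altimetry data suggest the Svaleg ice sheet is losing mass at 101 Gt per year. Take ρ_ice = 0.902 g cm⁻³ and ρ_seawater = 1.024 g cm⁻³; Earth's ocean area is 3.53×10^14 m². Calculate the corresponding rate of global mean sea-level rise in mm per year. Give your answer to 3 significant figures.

≈ 0.279 mm/yr

ρ_w = 1.024 g cm⁻³ = 1024 kg m⁻³. Annual water volume added = 101 Gt / ρ_w = 1.010×10^14 kg / 1024 kg m⁻³ = 9.863×10^10 m³.
Δh per year = 9.863×10^10 / 3.53×10^14 = 2.79×10^-4 m = 0.279 mm.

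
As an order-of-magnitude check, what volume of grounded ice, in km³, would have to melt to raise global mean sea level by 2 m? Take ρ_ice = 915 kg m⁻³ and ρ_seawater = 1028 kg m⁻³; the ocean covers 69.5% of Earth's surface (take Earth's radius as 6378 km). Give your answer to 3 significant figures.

≈ 7.98×10^5 km³

Required water volume = Δh × A = 2 m × 3.55×10^14 m² = 7.105×10^14 m³ = 7.105×10^5 km³.
Ice volume = water volume × ρ_w/ρ_ice = 7.105×10^5 × 1028/915 = 7.98×10^5 km³.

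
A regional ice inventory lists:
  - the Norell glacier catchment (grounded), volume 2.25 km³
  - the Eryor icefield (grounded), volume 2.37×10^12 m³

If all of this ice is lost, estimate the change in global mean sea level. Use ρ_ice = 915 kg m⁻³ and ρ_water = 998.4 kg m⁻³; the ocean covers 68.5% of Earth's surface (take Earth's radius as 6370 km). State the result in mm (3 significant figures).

≈ 6.22 mm

Norell: 2.25 km³ × (915/998.4) = 2.062 km³ of water.
Eryor: 2.37×10^12 m³ × (915/998.4) = 2.172×10^12 m³ of water.
Total added water ≈ 2.174×10^12 m³ over 3.49×10^14 m² → Δh = 6.22×10^-3 m = 6.22 mm.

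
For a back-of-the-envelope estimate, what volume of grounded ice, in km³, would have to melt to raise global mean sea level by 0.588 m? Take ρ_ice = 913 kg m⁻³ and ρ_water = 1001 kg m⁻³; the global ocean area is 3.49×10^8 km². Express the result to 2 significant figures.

≈ 2.2×10^5 km³

Required water volume = Δh × A = 0.588 m × 3.49×10^14 m² = 2.052×10^14 m³ = 2.052×10^5 km³.
Ice volume = water volume × ρ_w/ρ_ice = 2.052×10^5 × 1001/913 = 2.2×10^5 km³.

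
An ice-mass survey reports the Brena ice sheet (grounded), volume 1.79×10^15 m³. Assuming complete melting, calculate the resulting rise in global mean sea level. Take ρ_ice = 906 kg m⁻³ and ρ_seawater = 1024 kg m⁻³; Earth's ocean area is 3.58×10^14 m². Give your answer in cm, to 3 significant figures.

Brena: 1.79×10^15 m³ × (906/1024) = 1.584×10^15 m³ of water.
Spread over 3.58×10^14 m² of ocean, Δh = 1.584×10^15 / 3.58×10^14 = 4.42 m = 442 cm.

≈ 442 cm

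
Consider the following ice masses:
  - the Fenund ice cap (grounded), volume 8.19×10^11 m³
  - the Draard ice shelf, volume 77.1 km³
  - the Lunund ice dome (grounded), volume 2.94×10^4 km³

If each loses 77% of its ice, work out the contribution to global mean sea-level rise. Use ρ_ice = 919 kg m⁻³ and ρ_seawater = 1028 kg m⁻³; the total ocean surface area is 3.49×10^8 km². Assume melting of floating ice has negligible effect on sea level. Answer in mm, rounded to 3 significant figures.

≈ 59.6 mm

Fenund: 0.77 × 8.19×10^11 m³ × (919/1028) = 5.638×10^11 m³ of water.
The Draard ice shelf is floating and already displaces its own weight of water, so its melt adds essentially nothing to sea level.
Lunund: 0.77 × 2.94×10^4 km³ × (919/1028) = 2.024×10^4 km³ of water.
Total added water ≈ 2.080×10^13 m³ over 3.49×10^14 m² → Δh = 0.0596 m = 59.6 mm.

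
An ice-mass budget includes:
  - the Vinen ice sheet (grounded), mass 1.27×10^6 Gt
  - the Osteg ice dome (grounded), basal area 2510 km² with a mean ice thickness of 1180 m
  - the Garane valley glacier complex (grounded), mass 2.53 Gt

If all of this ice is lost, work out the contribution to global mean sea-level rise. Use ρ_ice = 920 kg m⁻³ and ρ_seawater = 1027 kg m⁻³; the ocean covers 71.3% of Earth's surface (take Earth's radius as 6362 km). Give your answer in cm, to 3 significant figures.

Vinen: 1.27×10^6 Gt = 1.270×10^18 kg; dividing by ρ_w = 1027 kg m⁻³ gives 1.237×10^15 m³ of water.
Osteg: ice volume = 2510 km² × 1180 m = 2962 km³; 2962 × (920/1027) = 2653 km³ of water.
Garane: 2.53 Gt = 2.530×10^12 kg; dividing by ρ_w = 1027 kg m⁻³ gives 2.463×10^9 m³ of water.
Total added water ≈ 1.239×10^15 m³ over 3.63×10^14 m² → Δh = 3.42 m = 342 cm.

≈ 342 cm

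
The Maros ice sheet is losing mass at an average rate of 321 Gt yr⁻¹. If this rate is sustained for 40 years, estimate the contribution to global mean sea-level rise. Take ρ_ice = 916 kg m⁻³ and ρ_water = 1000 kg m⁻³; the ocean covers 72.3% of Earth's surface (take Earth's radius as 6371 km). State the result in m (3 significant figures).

≈ 0.0348 m

Total mass lost = 321 Gt/yr × 40 yr = 1.284×10^4 Gt = 1.284×10^16 kg.
ρ_w = 1000 kg m⁻³, so water volume = 1.284×10^16 / 1000 = 1.284×10^13 m³.
Δh = 1.284×10^13 / 3.69×10^14 = 0.0348 m.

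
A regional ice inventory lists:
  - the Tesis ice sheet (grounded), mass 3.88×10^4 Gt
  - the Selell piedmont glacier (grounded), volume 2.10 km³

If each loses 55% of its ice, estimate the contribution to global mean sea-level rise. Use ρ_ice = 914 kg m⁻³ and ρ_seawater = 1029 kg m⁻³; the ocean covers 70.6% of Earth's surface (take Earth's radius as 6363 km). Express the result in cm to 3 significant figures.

≈ 5.77 cm

Tesis: 0.55 × 3.88×10^4 Gt = 2.134×10^16 kg; dividing by ρ_w = 1029 kg m⁻³ gives 2.074×10^13 m³ of water.
Selell: 0.55 × 2.10 km³ × (914/1029) = 1.026 km³ of water.
Total added water ≈ 2.074×10^13 m³ over 3.59×10^14 m² → Δh = 0.0577 m = 5.77 cm.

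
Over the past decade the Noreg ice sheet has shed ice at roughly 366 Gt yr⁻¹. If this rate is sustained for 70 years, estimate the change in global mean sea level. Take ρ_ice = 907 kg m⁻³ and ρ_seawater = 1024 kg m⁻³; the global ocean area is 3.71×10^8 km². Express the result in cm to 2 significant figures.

≈ 6.7 cm

Total mass lost = 366 Gt/yr × 70 yr = 2.562×10^4 Gt = 2.562×10^16 kg.
ρ_w = 1024 kg m⁻³, so water volume = 2.562×10^16 / 1024 = 2.502×10^13 m³.
Δh = 2.502×10^13 / 3.71×10^14 = 0.0674 m = 6.7 cm.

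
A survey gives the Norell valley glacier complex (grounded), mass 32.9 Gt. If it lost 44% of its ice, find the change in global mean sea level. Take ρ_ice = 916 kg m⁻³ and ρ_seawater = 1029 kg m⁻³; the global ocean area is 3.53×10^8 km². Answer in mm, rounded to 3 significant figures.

Norell: 0.44 × 32.9 Gt = 1.448×10^13 kg; dividing by ρ_w = 1029 kg m⁻³ gives 1.407×10^10 m³ of water.
Spread over 3.53×10^14 m² of ocean, Δh = 1.407×10^10 / 3.53×10^14 = 3.99×10^-5 m = 0.0399 mm.

≈ 0.0399 mm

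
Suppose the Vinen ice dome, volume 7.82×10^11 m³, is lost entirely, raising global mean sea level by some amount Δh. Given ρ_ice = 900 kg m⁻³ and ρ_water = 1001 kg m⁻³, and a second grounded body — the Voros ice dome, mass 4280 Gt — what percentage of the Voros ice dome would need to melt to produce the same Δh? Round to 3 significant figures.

Equal sea-level rise means equal mass of meltwater, i.e. equal mass of ice lost.
Ice mass of Vinen: 7.038×10^14 kg; ice mass of Voros: 4.280×10^15 kg.
Fraction required = 7.038×10^14 / 4.280×10^15 = 0.164 → 16.4 %.

≈ 16.4 %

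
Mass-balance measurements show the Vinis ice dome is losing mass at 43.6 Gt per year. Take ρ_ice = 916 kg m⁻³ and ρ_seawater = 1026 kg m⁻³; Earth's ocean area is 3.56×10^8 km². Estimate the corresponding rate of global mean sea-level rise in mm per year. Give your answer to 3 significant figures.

≈ 0.119 mm/yr

ρ_w = 1026 kg m⁻³. Annual water volume added = 43.6 Gt / ρ_w = 4.360×10^13 kg / 1026 kg m⁻³ = 4.250×10^10 m³.
Δh per year = 4.250×10^10 / 3.56×10^14 = 1.19×10^-4 m = 0.119 mm.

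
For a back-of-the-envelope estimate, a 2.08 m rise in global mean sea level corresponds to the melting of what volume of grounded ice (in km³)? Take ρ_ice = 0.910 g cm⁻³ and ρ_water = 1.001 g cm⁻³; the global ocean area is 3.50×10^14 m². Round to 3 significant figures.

≈ 8.01×10^5 km³

Required water volume = Δh × A = 2.08 m × 3.50×10^14 m² = 7.280×10^14 m³ = 7.280×10^5 km³.
Ice volume = water volume × ρ_w/ρ_ice = 7.280×10^5 × 1001/910 = 8.01×10^5 km³.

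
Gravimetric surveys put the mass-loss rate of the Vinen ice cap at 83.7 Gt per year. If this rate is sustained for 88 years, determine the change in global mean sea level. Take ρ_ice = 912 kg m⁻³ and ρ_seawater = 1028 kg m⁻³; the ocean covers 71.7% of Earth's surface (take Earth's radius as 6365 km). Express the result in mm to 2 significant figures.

≈ 20 mm

Total mass lost = 83.7 Gt/yr × 88 yr = 7366 Gt = 7.366×10^15 kg.
ρ_w = 1028 kg m⁻³, so water volume = 7.366×10^15 / 1028 = 7.165×10^12 m³.
Δh = 7.165×10^12 / 3.65×10^14 = 0.0196 m = 20 mm.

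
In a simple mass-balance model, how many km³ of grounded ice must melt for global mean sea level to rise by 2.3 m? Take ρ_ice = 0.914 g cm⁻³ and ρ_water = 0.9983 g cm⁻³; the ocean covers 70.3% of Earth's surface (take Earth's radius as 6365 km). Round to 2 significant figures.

Required water volume = Δh × A = 2.3 m × 3.58×10^14 m² = 8.232×10^14 m³ = 8.232×10^5 km³.
Ice volume = water volume × ρ_w/ρ_ice = 8.232×10^5 × 998.3/914 = 9.0×10^5 km³.

≈ 9.0×10^5 km³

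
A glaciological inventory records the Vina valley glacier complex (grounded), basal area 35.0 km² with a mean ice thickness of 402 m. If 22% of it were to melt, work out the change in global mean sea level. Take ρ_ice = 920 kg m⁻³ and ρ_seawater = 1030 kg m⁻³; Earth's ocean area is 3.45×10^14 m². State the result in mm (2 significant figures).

≈ 8.0×10^-3 mm

Vina: ice volume = 35.0 km² × 402 m = 14.07 km³; 0.22 × 14.07 × (920/1030) = 2.765 km³ of water.
Spread over 3.45×10^14 m² of ocean, Δh = 2.765×10^9 / 3.45×10^14 = 8.01×10^-6 m = 8.0×10^-3 mm.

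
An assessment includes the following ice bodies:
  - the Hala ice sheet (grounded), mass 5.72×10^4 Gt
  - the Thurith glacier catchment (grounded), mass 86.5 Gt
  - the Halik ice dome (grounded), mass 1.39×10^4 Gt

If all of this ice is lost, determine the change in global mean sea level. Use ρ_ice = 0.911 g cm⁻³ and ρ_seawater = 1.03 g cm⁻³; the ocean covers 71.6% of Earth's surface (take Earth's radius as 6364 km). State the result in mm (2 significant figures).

Hala: 5.72×10^4 Gt = 5.720×10^16 kg; dividing by ρ_w = 1.03 g cm⁻³ = 1030 kg m⁻³ gives 5.553×10^13 m³ of water.
Thurith: 86.5 Gt = 8.650×10^13 kg; dividing by ρ_w = 1030 kg m⁻³ gives 8.398×10^10 m³ of water.
Halik: 1.39×10^4 Gt = 1.390×10^16 kg; dividing by ρ_w = 1030 kg m⁻³ gives 1.350×10^13 m³ of water.
Total added water ≈ 6.911×10^13 m³ over 3.64×10^14 m² → Δh = 0.190 m = 190 mm.

≈ 190 mm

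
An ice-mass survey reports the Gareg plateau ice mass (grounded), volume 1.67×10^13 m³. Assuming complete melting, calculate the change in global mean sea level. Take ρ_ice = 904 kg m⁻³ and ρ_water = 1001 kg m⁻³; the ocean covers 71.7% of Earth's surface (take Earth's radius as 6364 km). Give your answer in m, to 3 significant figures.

≈ 0.0413 m

Gareg: 1.67×10^13 m³ × (904/1001) = 1.508×10^13 m³ of water.
Spread over 3.65×10^14 m² of ocean, Δh = 1.508×10^13 / 3.65×10^14 = 0.0413 m.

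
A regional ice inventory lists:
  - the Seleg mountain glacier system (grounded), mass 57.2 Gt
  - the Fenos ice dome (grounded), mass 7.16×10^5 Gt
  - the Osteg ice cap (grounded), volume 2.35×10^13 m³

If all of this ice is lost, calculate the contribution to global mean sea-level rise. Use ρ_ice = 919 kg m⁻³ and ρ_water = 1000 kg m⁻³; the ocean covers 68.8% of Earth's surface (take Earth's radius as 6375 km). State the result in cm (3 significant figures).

Seleg: 57.2 Gt = 5.720×10^13 kg; dividing by ρ_w = 1000 kg m⁻³ gives 5.720×10^10 m³ of water.
Fenos: 7.16×10^5 Gt = 7.160×10^17 kg; dividing by ρ_w = 1000 kg m⁻³ gives 7.160×10^14 m³ of water.
Osteg: 2.35×10^13 m³ × (919/1000) = 2.160×10^13 m³ of water.
Total added water ≈ 7.377×10^14 m³ over 3.51×10^14 m² → Δh = 2.10 m = 210 cm.

≈ 210 cm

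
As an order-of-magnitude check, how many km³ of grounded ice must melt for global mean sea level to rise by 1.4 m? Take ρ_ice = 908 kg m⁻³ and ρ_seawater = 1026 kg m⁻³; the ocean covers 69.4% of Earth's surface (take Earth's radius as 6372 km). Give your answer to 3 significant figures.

Required water volume = Δh × A = 1.4 m × 3.54×10^14 m² = 4.957×10^14 m³ = 4.957×10^5 km³.
Ice volume = water volume × ρ_w/ρ_ice = 4.957×10^5 × 1026/908 = 5.60×10^5 km³.

≈ 5.60×10^5 km³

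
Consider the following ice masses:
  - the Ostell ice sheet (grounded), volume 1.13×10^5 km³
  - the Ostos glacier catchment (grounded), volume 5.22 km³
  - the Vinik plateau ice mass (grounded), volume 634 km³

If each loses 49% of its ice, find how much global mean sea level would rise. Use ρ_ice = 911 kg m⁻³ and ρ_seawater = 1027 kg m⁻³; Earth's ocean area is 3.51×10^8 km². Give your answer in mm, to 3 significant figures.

Ostell: 0.49 × 1.13×10^5 km³ × (911/1027) = 4.912×10^4 km³ of water.
Ostos: 0.49 × 5.22 km³ × (911/1027) = 2.269 km³ of water.
Vinik: 0.49 × 634 km³ × (911/1027) = 275.6 km³ of water.
Total added water ≈ 4.939×10^13 m³ over 3.51×10^14 m² → Δh = 0.141 m = 141 mm.

≈ 141 mm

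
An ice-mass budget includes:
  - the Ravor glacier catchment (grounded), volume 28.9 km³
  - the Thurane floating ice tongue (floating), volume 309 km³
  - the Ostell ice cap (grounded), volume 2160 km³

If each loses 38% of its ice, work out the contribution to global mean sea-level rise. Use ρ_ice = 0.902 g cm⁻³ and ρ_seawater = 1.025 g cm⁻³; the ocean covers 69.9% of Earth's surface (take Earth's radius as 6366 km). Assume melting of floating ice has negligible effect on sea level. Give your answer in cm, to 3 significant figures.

Ravor: 0.38 × 28.9 km³ × (902/1025) = 9.664 km³ of water.
The Thurane floating ice tongue is floating and already displaces its own weight of water, so its melt adds essentially nothing to sea level.
Ostell: 0.38 × 2160 km³ × (902/1025) = 722.3 km³ of water.
Total added water ≈ 7.320×10^11 m³ over 3.56×10^14 m² → Δh = 2.06×10^-3 m = 0.206 cm.

≈ 0.206 cm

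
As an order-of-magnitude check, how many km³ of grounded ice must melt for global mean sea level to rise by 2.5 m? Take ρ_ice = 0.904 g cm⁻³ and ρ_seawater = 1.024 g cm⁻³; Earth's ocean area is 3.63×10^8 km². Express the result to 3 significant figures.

≈ 1.03×10^6 km³

Required water volume = Δh × A = 2.5 m × 3.63×10^14 m² = 9.075×10^14 m³ = 9.075×10^5 km³.
Ice volume = water volume × ρ_w/ρ_ice = 9.075×10^5 × 1024/904 = 1.03×10^6 km³.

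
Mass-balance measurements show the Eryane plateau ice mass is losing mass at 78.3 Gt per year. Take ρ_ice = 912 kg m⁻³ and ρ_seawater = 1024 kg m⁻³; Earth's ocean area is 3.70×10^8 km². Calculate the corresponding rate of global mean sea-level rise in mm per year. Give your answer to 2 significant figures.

≈ 0.21 mm/yr

ρ_w = 1024 kg m⁻³. Annual water volume added = 78.3 Gt / ρ_w = 7.830×10^13 kg / 1024 kg m⁻³ = 7.646×10^10 m³.
Δh per year = 7.646×10^10 / 3.70×10^14 = 2.07×10^-4 m = 0.21 mm.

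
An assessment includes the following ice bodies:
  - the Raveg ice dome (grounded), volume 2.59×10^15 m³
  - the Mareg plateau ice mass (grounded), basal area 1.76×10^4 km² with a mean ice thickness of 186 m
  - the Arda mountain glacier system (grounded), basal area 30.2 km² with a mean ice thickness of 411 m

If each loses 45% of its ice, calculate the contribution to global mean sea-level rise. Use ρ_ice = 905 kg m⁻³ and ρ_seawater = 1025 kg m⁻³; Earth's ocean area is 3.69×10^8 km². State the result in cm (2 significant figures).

Raveg: 0.45 × 2.59×10^15 m³ × (905/1025) = 1.029×10^15 m³ of water.
Mareg: ice volume = 1.76×10^4 km² × 186 m = 3274 km³; 0.45 × 3274 × (905/1025) = 1301 km³ of water.
Arda: ice volume = 30.2 km² × 411 m = 12.41 km³; 0.45 × 12.41 × (905/1025) = 4.932 km³ of water.
Total added water ≈ 1.030×10^15 m³ over 3.69×10^14 m² → Δh = 2.79 m = 280 cm.

≈ 280 cm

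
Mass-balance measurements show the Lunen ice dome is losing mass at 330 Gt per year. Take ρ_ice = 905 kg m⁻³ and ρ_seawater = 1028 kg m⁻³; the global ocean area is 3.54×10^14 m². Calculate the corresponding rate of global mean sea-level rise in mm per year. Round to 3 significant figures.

≈ 0.907 mm/yr

ρ_w = 1028 kg m⁻³. Annual water volume added = 330 Gt / ρ_w = 3.300×10^14 kg / 1028 kg m⁻³ = 3.210×10^11 m³.
Δh per year = 3.210×10^11 / 3.54×10^14 = 9.07×10^-4 m = 0.907 mm.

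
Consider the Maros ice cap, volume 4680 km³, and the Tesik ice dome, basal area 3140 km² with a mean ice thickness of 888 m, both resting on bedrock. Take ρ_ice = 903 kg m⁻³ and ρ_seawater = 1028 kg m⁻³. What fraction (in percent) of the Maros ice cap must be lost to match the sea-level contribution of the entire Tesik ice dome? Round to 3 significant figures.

≈ 59.6 %

Equal sea-level rise means equal mass of meltwater, i.e. equal mass of ice lost.
Ice mass of Tesik: 2.518×10^15 kg; ice mass of Maros: 4.226×10^15 kg.
Fraction required = 2.518×10^15 / 4.226×10^15 = 0.596 → 59.6 %.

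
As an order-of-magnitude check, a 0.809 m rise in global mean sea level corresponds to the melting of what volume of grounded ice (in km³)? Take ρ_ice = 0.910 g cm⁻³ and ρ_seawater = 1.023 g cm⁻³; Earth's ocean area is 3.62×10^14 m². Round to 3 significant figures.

Required water volume = Δh × A = 0.809 m × 3.62×10^14 m² = 2.929×10^14 m³ = 2.929×10^5 km³.
Ice volume = water volume × ρ_w/ρ_ice = 2.929×10^5 × 1023/910 = 3.29×10^5 km³.

≈ 3.29×10^5 km³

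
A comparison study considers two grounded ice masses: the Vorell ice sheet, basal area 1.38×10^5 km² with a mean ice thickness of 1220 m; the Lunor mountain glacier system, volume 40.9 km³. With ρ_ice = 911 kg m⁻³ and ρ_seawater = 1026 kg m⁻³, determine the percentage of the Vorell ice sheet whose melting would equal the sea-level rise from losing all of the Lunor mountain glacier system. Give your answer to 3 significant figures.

≈ 0.0243 %

Equal sea-level rise means equal mass of meltwater, i.e. equal mass of ice lost.
Ice mass of Lunor: 3.726×10^13 kg; ice mass of Vorell: 1.534×10^17 kg.
Fraction required = 3.726×10^13 / 1.534×10^17 = 2.43×10^-4 → 0.0243 %.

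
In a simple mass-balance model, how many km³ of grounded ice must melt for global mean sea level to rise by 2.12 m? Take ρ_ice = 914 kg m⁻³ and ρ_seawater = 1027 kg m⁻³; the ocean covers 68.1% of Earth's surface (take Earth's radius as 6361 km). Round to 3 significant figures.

≈ 8.25×10^5 km³

Required water volume = Δh × A = 2.12 m × 3.46×10^14 m² = 7.341×10^14 m³ = 7.341×10^5 km³.
Ice volume = water volume × ρ_w/ρ_ice = 7.341×10^5 × 1027/914 = 8.25×10^5 km³.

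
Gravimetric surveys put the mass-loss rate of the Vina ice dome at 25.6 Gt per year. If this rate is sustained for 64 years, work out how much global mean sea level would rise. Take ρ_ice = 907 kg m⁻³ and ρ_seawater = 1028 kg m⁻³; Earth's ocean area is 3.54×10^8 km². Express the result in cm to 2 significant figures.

≈ 0.45 cm

Total mass lost = 25.6 Gt/yr × 64 yr = 1638 Gt = 1.638×10^15 kg.
ρ_w = 1028 kg m⁻³, so water volume = 1.638×10^15 / 1028 = 1.594×10^12 m³.
Δh = 1.594×10^12 / 3.54×10^14 = 4.50×10^-3 m = 0.45 cm.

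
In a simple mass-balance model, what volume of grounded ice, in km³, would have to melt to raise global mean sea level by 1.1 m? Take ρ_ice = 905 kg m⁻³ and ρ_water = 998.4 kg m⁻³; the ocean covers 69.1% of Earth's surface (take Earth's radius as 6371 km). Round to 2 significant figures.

≈ 4.3×10^5 km³

Required water volume = Δh × A = 1.1 m × 3.52×10^14 m² = 3.877×10^14 m³ = 3.877×10^5 km³.
Ice volume = water volume × ρ_w/ρ_ice = 3.877×10^5 × 998.4/905 = 4.3×10^5 km³.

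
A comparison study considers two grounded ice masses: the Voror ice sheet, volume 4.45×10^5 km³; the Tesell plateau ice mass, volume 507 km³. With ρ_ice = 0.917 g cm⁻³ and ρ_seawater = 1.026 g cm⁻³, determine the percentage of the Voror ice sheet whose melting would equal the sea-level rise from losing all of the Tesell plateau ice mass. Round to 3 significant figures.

Equal sea-level rise means equal mass of meltwater, i.e. equal mass of ice lost.
Ice mass of Tesell: 4.649×10^14 kg; ice mass of Voror: 4.081×10^17 kg.
Fraction required = 4.649×10^14 / 4.081×10^17 = 1.14×10^-3 → 0.114 %.

≈ 0.114 %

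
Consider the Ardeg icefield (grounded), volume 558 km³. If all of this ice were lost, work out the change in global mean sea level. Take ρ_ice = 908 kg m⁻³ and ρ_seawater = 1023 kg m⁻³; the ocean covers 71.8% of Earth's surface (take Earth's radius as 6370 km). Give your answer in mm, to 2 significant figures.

Ardeg: 558 km³ × (908/1023) = 495.3 km³ of water.
Spread over 3.66×10^14 m² of ocean, Δh = 4.953×10^11 / 3.66×10^14 = 1.35×10^-3 m = 1.4 mm.

≈ 1.4 mm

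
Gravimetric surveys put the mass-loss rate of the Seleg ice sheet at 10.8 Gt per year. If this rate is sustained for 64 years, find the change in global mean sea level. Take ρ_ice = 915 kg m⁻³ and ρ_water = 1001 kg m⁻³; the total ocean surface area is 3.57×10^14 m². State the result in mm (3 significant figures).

≈ 1.93 mm

Total mass lost = 10.8 Gt/yr × 64 yr = 691.2 Gt = 6.912×10^14 kg.
ρ_w = 1001 kg m⁻³, so water volume = 6.912×10^14 / 1001 = 6.905×10^11 m³.
Δh = 6.905×10^11 / 3.57×10^14 = 1.93×10^-3 m = 1.93 mm.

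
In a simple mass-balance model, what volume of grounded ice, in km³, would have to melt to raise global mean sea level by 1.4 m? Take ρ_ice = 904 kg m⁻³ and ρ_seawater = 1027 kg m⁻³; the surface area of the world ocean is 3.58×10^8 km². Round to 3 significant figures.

Required water volume = Δh × A = 1.4 m × 3.58×10^14 m² = 5.012×10^14 m³ = 5.012×10^5 km³.
Ice volume = water volume × ρ_w/ρ_ice = 5.012×10^5 × 1027/904 = 5.69×10^5 km³.

≈ 5.69×10^5 km³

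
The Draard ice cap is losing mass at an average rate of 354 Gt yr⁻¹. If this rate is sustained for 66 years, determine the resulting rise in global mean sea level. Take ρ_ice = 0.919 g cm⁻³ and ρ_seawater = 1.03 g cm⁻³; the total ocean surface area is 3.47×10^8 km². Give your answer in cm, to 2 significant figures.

≈ 6.5 cm

Total mass lost = 354 Gt/yr × 66 yr = 2.336×10^4 Gt = 2.336×10^16 kg.
ρ_w = 1.03 g cm⁻³ = 1030 kg m⁻³, so water volume = 2.336×10^16 / 1030 = 2.268×10^13 m³.
Δh = 2.268×10^13 / 3.47×10^14 = 0.0654 m = 6.5 cm.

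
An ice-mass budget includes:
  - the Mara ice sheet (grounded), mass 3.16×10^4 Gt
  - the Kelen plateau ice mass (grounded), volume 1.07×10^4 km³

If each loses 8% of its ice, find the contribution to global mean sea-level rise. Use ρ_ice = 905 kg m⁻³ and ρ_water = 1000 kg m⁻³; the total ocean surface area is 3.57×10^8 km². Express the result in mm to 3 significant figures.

≈ 9.25 mm

Mara: 0.08 × 3.16×10^4 Gt = 2.528×10^15 kg; dividing by ρ_w = 1000 kg m⁻³ gives 2.528×10^12 m³ of water.
Kelen: 0.08 × 1.07×10^4 km³ × (905/1000) = 774.7 km³ of water.
Total added water ≈ 3.303×10^12 m³ over 3.57×10^14 m² → Δh = 9.25×10^-3 m = 9.25 mm.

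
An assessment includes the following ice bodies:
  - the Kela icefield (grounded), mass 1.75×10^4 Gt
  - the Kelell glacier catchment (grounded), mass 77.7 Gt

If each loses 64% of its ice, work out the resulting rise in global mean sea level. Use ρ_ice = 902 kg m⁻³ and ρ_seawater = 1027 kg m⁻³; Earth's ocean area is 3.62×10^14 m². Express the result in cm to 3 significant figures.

≈ 3.03 cm

Kela: 0.64 × 1.75×10^4 Gt = 1.120×10^16 kg; dividing by ρ_w = 1027 kg m⁻³ gives 1.091×10^13 m³ of water.
Kelell: 0.64 × 77.7 Gt = 4.973×10^13 kg; dividing by ρ_w = 1027 kg m⁻³ gives 4.842×10^10 m³ of water.
Total added water ≈ 1.095×10^13 m³ over 3.62×10^14 m² → Δh = 0.0303 m = 3.03 cm.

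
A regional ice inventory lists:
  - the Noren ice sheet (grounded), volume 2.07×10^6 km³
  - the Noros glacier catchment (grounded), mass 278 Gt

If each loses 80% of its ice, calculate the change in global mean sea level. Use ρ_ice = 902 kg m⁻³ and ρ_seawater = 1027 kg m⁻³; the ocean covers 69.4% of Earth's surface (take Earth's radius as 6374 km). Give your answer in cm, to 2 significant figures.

Noren: 0.8 × 2.07×10^6 km³ × (902/1027) = 1.454×10^6 km³ of water.
Noros: 0.8 × 278 Gt = 2.224×10^14 kg; dividing by ρ_w = 1027 kg m⁻³ gives 2.166×10^11 m³ of water.
Total added water ≈ 1.455×10^15 m³ over 3.54×10^14 m² → Δh = 4.11 m = 410 cm.

≈ 410 cm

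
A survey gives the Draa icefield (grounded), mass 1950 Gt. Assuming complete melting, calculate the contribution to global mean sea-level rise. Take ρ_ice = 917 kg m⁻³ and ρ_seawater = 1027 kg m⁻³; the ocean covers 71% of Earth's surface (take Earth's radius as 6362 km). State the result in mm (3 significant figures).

Draa: 1950 Gt = 1.950×10^15 kg; dividing by ρ_w = 1027 kg m⁻³ gives 1.899×10^12 m³ of water.
Spread over 3.61×10^14 m² of ocean, Δh = 1.899×10^12 / 3.61×10^14 = 5.26×10^-3 m = 5.26 mm.

≈ 5.26 mm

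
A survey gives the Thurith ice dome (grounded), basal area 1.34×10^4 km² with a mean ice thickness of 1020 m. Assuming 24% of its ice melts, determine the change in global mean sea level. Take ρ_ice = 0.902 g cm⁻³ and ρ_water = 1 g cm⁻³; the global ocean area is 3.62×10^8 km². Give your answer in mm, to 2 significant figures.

Thurith: ice volume = 1.34×10^4 km² × 1020 m = 1.367×10^4 km³; 0.24 × 1.367×10^4 × (902/1000) = 2959 km³ of water.
Spread over 3.62×10^14 m² of ocean, Δh = 2.959×10^12 / 3.62×10^14 = 8.17×10^-3 m = 8.2 mm.

≈ 8.2 mm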